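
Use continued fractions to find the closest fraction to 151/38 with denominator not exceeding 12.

Expand x = 151/38 as a continued fraction with the Euclidean algorithm:
  151 = 3*38 + 37, so a_0 = 3.
  38 = 1*37 + 1, so a_1 = 1.
  37 = 37*1 + 0, so a_2 = 37.
so x = [3; 1, 37].
Convergents (p_i = a_i*p_{i-1} + p_{i-2}, q_i = a_i*q_{i-1} + q_{i-2} with p_{-2}=0, p_{-1}=1, q_{-2}=1, q_{-1}=0), until the denominator exceeds 12:
  i=0: a_0=3, p_0 = 3*1 + 0 = 3, q_0 = 3*0 + 1 = 1.
  i=1: a_1=1, p_1 = 1*3 + 1 = 4, q_1 = 1*1 + 0 = 1.
  i=2: a_2=37, p_2 = 37*4 + 3 = 151, q_2 = 37*1 + 1 = 38.
q_2 = 38 > 12, so the last convergent with denominator <= 12 is p_1/q_1 = 4/1.
The closest fraction with denominator <= 12 is either p_1/q_1 or the intermediate fraction (k*p_1 + p_0)/(k*q_1 + q_0) with the largest k >= 1 whose denominator stays <= 12; these approach x as k grows, and every other convergent or intermediate fraction in range is farther away.
Largest k: floor((12 - q_0)/q_1) = floor((12 - 1)/1) = 11.
That gives (11*4 + 3)/(11*1 + 1) = 47/12.
Compare the errors: |x - 4/1| = |151*1 - 4*38|/(38*1) = 1/38, and |x - 47/12| = |151*12 - 47*38|/(38*12) = 26/456.
Cross-multiplying, 1*456 = 456 < 988 = 26*38, so 1/38 is smaller: the convergent 4/1 is closer to x than 47/12.

4/1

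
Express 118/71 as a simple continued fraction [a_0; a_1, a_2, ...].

[1; 1, 1, 1, 23]

Run the Euclidean algorithm on 118 and 71; the successive quotients are the partial quotients a_0, a_1, ... (each step inverts the fractional part left over by the previous one):
  118 = 1*71 + 47, so a_0 = 1.
  71 = 1*47 + 24, so a_1 = 1.
  47 = 1*24 + 23, so a_2 = 1.
  24 = 1*23 + 1, so a_3 = 1.
  23 = 23*1 + 0, so a_4 = 23.
The remainder reaches 0 after 5 divisions, so the expansion has 5 partial quotients, read off in order.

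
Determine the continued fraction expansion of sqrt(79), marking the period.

[8; (1, 7, 1, 16)]

Write x_i = (sqrt(79) + m_i)/d_i with (m_0, d_0) = (0, 1). a_0 = floor(sqrt(79)) = 8, since 8^2 = 64 <= 79 < 81 = 9^2.
Iterate m_{i+1} = d_i*a_i - m_i, d_{i+1} = (79 - m_{i+1}^2)/d_i, a_{i+1} = floor((a_0 + m_{i+1})/d_{i+1}):
  m_1 = 1*8 - 0 = 8, d_1 = (79 - 8^2)/1 = 15/1 = 15, a_1 = floor((8 + 8)/15) = 1.
  m_2 = 15*1 - 8 = 7, d_2 = (79 - 7^2)/15 = 30/15 = 2, a_2 = floor((8 + 7)/2) = 7.
  m_3 = 2*7 - 7 = 7, d_3 = (79 - 7^2)/2 = 30/2 = 15, a_3 = floor((8 + 7)/15) = 1.
  m_4 = 15*1 - 7 = 8, d_4 = (79 - 8^2)/15 = 15/15 = 1, a_4 = floor((8 + 8)/1) = 16.
  m_5 = 1*16 - 8 = 8, d_5 = (79 - 8^2)/1 = 15/1 = 15: (m_5, d_5) = (m_1, d_1) = (8, 15), so from here the quotients repeat a_1, ..., a_4; the period length is 4.
Hence the expansion of sqrt(79) is a_0 = 8 followed by the repeating block 1, 7, 1, 16 (period 4).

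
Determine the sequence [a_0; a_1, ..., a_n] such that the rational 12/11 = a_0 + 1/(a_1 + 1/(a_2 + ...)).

[1; 11]

Run the Euclidean algorithm on 12 and 11; the successive quotients are the partial quotients a_0, a_1, ... (each step inverts the fractional part left over by the previous one):
  12 = 1*11 + 1, so a_0 = 1.
  11 = 11*1 + 0, so a_1 = 11.
The remainder reaches 0 after 2 divisions, so the expansion has 2 partial quotients, read off in order.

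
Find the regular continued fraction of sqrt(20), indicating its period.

[4; (2, 8)]

Write x_i = (sqrt(20) + m_i)/d_i with (m_0, d_0) = (0, 1). a_0 = floor(sqrt(20)) = 4, since 4^2 = 16 <= 20 < 25 = 5^2.
Iterate m_{i+1} = d_i*a_i - m_i, d_{i+1} = (20 - m_{i+1}^2)/d_i, a_{i+1} = floor((a_0 + m_{i+1})/d_{i+1}):
  m_1 = 1*4 - 0 = 4, d_1 = (20 - 4^2)/1 = 4/1 = 4, a_1 = floor((4 + 4)/4) = 2.
  m_2 = 4*2 - 4 = 4, d_2 = (20 - 4^2)/4 = 4/4 = 1, a_2 = floor((4 + 4)/1) = 8.
  m_3 = 1*8 - 4 = 4, d_3 = (20 - 4^2)/1 = 4/1 = 4: (m_3, d_3) = (m_1, d_1) = (4, 4), so from here the quotients repeat a_1, a_2; the period length is 2.
Hence the expansion of sqrt(20) is a_0 = 4 followed by the repeating block 2, 8 (period 2).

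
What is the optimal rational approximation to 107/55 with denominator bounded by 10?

Expand x = 107/55 as a continued fraction with the Euclidean algorithm:
  107 = 1*55 + 52, so a_0 = 1.
  55 = 1*52 + 3, so a_1 = 1.
  52 = 17*3 + 1, so a_2 = 17.
  3 = 3*1 + 0, so a_3 = 3.
so x = [1; 1, 17, 3].
Convergents (p_i = a_i*p_{i-1} + p_{i-2}, q_i = a_i*q_{i-1} + q_{i-2} with p_{-2}=0, p_{-1}=1, q_{-2}=1, q_{-1}=0), until the denominator exceeds 10:
  i=0: a_0=1, p_0 = 1*1 + 0 = 1, q_0 = 1*0 + 1 = 1.
  i=1: a_1=1, p_1 = 1*1 + 1 = 2, q_1 = 1*1 + 0 = 1.
  i=2: a_2=17, p_2 = 17*2 + 1 = 35, q_2 = 17*1 + 1 = 18.
q_2 = 18 > 10, so the last convergent with denominator <= 10 is p_1/q_1 = 2/1.
The closest fraction with denominator <= 10 is either p_1/q_1 or the intermediate fraction (k*p_1 + p_0)/(k*q_1 + q_0) with the largest k >= 1 whose denominator stays <= 10; these approach x as k grows, and every other convergent or intermediate fraction in range is farther away.
Largest k: floor((10 - q_0)/q_1) = floor((10 - 1)/1) = 9.
That gives (9*2 + 1)/(9*1 + 1) = 19/10.
Compare the errors: |x - 2/1| = |107*1 - 2*55|/(55*1) = 3/55, and |x - 19/10| = |107*10 - 19*55|/(55*10) = 25/550.
Cross-multiplying, 25*55 = 1375 < 1650 = 3*550, so 25/550 is smaller: the intermediate fraction 19/10 is closer to x than 2/1.

19/10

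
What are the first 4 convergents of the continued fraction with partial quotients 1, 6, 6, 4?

1/1, 7/6, 43/37, 179/154

Using the convergent recurrence p_i = a_i*p_{i-1} + p_{i-2}, q_i = a_i*q_{i-1} + q_{i-2} with p_{-2}=0, p_{-1}=1, q_{-2}=1, q_{-1}=0:
  i=0: a_0=1, p_0 = 1*1 + 0 = 1, q_0 = 1*0 + 1 = 1.
  i=1: a_1=6, p_1 = 6*1 + 1 = 7, q_1 = 6*1 + 0 = 6.
  i=2: a_2=6, p_2 = 6*7 + 1 = 43, q_2 = 6*6 + 1 = 37.
  i=3: a_3=4, p_3 = 4*43 + 7 = 179, q_3 = 4*37 + 6 = 154.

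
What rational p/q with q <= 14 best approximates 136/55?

32/13

Expand x = 136/55 as a continued fraction with the Euclidean algorithm:
  136 = 2*55 + 26, so a_0 = 2.
  55 = 2*26 + 3, so a_1 = 2.
  26 = 8*3 + 2, so a_2 = 8.
  3 = 1*2 + 1, so a_3 = 1.
  2 = 2*1 + 0, so a_4 = 2.
so x = [2; 2, 8, 1, 2].
Convergents (p_i = a_i*p_{i-1} + p_{i-2}, q_i = a_i*q_{i-1} + q_{i-2} with p_{-2}=0, p_{-1}=1, q_{-2}=1, q_{-1}=0), until the denominator exceeds 14:
  i=0: a_0=2, p_0 = 2*1 + 0 = 2, q_0 = 2*0 + 1 = 1.
  i=1: a_1=2, p_1 = 2*2 + 1 = 5, q_1 = 2*1 + 0 = 2.
  i=2: a_2=8, p_2 = 8*5 + 2 = 42, q_2 = 8*2 + 1 = 17.
q_2 = 17 > 14, so the last convergent with denominator <= 14 is p_1/q_1 = 5/2.
The closest fraction with denominator <= 14 is either p_1/q_1 or the intermediate fraction (k*p_1 + p_0)/(k*q_1 + q_0) with the largest k >= 1 whose denominator stays <= 14; these approach x as k grows, and every other convergent or intermediate fraction in range is farther away.
Largest k: floor((14 - q_0)/q_1) = floor((14 - 1)/2) = 6.
That gives (6*5 + 2)/(6*2 + 1) = 32/13.
Compare the errors: |x - 5/2| = |136*2 - 5*55|/(55*2) = 3/110, and |x - 32/13| = |136*13 - 32*55|/(55*13) = 8/715.
Cross-multiplying, 8*110 = 880 < 2145 = 3*715, so 8/715 is smaller: the intermediate fraction 32/13 is closer to x than 5/2.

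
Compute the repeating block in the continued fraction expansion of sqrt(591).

[24; (3, 4, 1, 1, 7, 1, 1, 4, 3, 48)]

Write x_i = (sqrt(591) + m_i)/d_i with (m_0, d_0) = (0, 1). a_0 = floor(sqrt(591)) = 24, since 24^2 = 576 <= 591 < 625 = 25^2.
Iterate m_{i+1} = d_i*a_i - m_i, d_{i+1} = (591 - m_{i+1}^2)/d_i, a_{i+1} = floor((a_0 + m_{i+1})/d_{i+1}):
  m_1 = 1*24 - 0 = 24, d_1 = (591 - 24^2)/1 = 15/1 = 15, a_1 = floor((24 + 24)/15) = 3.
  m_2 = 15*3 - 24 = 21, d_2 = (591 - 21^2)/15 = 150/15 = 10, a_2 = floor((24 + 21)/10) = 4.
  m_3 = 10*4 - 21 = 19, d_3 = (591 - 19^2)/10 = 230/10 = 23, a_3 = floor((24 + 19)/23) = 1.
  m_4 = 23*1 - 19 = 4, d_4 = (591 - 4^2)/23 = 575/23 = 25, a_4 = floor((24 + 4)/25) = 1.
  m_5 = 25*1 - 4 = 21, d_5 = (591 - 21^2)/25 = 150/25 = 6, a_5 = floor((24 + 21)/6) = 7.
  m_6 = 6*7 - 21 = 21, d_6 = (591 - 21^2)/6 = 150/6 = 25, a_6 = floor((24 + 21)/25) = 1.
  m_7 = 25*1 - 21 = 4, d_7 = (591 - 4^2)/25 = 575/25 = 23, a_7 = floor((24 + 4)/23) = 1.
  m_8 = 23*1 - 4 = 19, d_8 = (591 - 19^2)/23 = 230/23 = 10, a_8 = floor((24 + 19)/10) = 4.
  m_9 = 10*4 - 19 = 21, d_9 = (591 - 21^2)/10 = 150/10 = 15, a_9 = floor((24 + 21)/15) = 3.
  m_10 = 15*3 - 21 = 24, d_10 = (591 - 24^2)/15 = 15/15 = 1, a_10 = floor((24 + 24)/1) = 48.
  m_11 = 1*48 - 24 = 24, d_11 = (591 - 24^2)/1 = 15/1 = 15: (m_11, d_11) = (m_1, d_1) = (24, 15), so from here the quotients repeat a_1, ..., a_10; the period length is 10.
Hence the expansion of sqrt(591) is a_0 = 24 followed by the repeating block 3, 4, 1, 1, 7, 1, 1, 4, 3, 48 (period 10).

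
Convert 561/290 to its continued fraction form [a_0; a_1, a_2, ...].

Run the Euclidean algorithm on 561 and 290; the successive quotients are the partial quotients a_0, a_1, ... (each step inverts the fractional part left over by the previous one):
  561 = 1*290 + 271, so a_0 = 1.
  290 = 1*271 + 19, so a_1 = 1.
  271 = 14*19 + 5, so a_2 = 14.
  19 = 3*5 + 4, so a_3 = 3.
  5 = 1*4 + 1, so a_4 = 1.
  4 = 4*1 + 0, so a_5 = 4.
The remainder reaches 0 after 6 divisions, so the expansion has 6 partial quotients, read off in order.

[1; 1, 14, 3, 1, 4]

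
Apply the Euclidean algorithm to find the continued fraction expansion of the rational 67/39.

[1; 1, 2, 1, 1, 5]

Run the Euclidean algorithm on 67 and 39; the successive quotients are the partial quotients a_0, a_1, ... (each step inverts the fractional part left over by the previous one):
  67 = 1*39 + 28, so a_0 = 1.
  39 = 1*28 + 11, so a_1 = 1.
  28 = 2*11 + 6, so a_2 = 2.
  11 = 1*6 + 5, so a_3 = 1.
  6 = 1*5 + 1, so a_4 = 1.
  5 = 5*1 + 0, so a_5 = 5.
The remainder reaches 0 after 6 divisions, so the expansion has 6 partial quotients, read off in order.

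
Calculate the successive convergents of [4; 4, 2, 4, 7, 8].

Using the convergent recurrence p_i = a_i*p_{i-1} + p_{i-2}, q_i = a_i*q_{i-1} + q_{i-2} with p_{-2}=0, p_{-1}=1, q_{-2}=1, q_{-1}=0:
  i=0: a_0=4, p_0 = 4*1 + 0 = 4, q_0 = 4*0 + 1 = 1.
  i=1: a_1=4, p_1 = 4*4 + 1 = 17, q_1 = 4*1 + 0 = 4.
  i=2: a_2=2, p_2 = 2*17 + 4 = 38, q_2 = 2*4 + 1 = 9.
  i=3: a_3=4, p_3 = 4*38 + 17 = 169, q_3 = 4*9 + 4 = 40.
  i=4: a_4=7, p_4 = 7*169 + 38 = 1221, q_4 = 7*40 + 9 = 289.
  i=5: a_5=8, p_5 = 8*1221 + 169 = 9937, q_5 = 8*289 + 40 = 2352.

4/1, 17/4, 38/9, 169/40, 1221/289, 9937/2352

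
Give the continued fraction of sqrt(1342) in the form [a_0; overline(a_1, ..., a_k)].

[36; overline(1, 1, 1, 2, 1, 1, 1, 72)]

Write x_i = (sqrt(1342) + m_i)/d_i with (m_0, d_0) = (0, 1). a_0 = floor(sqrt(1342)) = 36, since 36^2 = 1296 <= 1342 < 1369 = 37^2.
Iterate m_{i+1} = d_i*a_i - m_i, d_{i+1} = (1342 - m_{i+1}^2)/d_i, a_{i+1} = floor((a_0 + m_{i+1})/d_{i+1}):
  m_1 = 1*36 - 0 = 36, d_1 = (1342 - 36^2)/1 = 46/1 = 46, a_1 = floor((36 + 36)/46) = 1.
  m_2 = 46*1 - 36 = 10, d_2 = (1342 - 10^2)/46 = 1242/46 = 27, a_2 = floor((36 + 10)/27) = 1.
  m_3 = 27*1 - 10 = 17, d_3 = (1342 - 17^2)/27 = 1053/27 = 39, a_3 = floor((36 + 17)/39) = 1.
  m_4 = 39*1 - 17 = 22, d_4 = (1342 - 22^2)/39 = 858/39 = 22, a_4 = floor((36 + 22)/22) = 2.
  m_5 = 22*2 - 22 = 22, d_5 = (1342 - 22^2)/22 = 858/22 = 39, a_5 = floor((36 + 22)/39) = 1.
  m_6 = 39*1 - 22 = 17, d_6 = (1342 - 17^2)/39 = 1053/39 = 27, a_6 = floor((36 + 17)/27) = 1.
  m_7 = 27*1 - 17 = 10, d_7 = (1342 - 10^2)/27 = 1242/27 = 46, a_7 = floor((36 + 10)/46) = 1.
  m_8 = 46*1 - 10 = 36, d_8 = (1342 - 36^2)/46 = 46/46 = 1, a_8 = floor((36 + 36)/1) = 72.
  m_9 = 1*72 - 36 = 36, d_9 = (1342 - 36^2)/1 = 46/1 = 46: (m_9, d_9) = (m_1, d_1) = (36, 46), so from here the quotients repeat a_1, ..., a_8; the period length is 8.
Hence the expansion of sqrt(1342) is a_0 = 36 followed by the repeating block 1, 1, 1, 2, 1, 1, 1, 72 (period 8).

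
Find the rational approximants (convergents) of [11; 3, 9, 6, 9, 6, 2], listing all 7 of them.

Using the convergent recurrence p_i = a_i*p_{i-1} + p_{i-2}, q_i = a_i*q_{i-1} + q_{i-2} with p_{-2}=0, p_{-1}=1, q_{-2}=1, q_{-1}=0:
  i=0: a_0=11, p_0 = 11*1 + 0 = 11, q_0 = 11*0 + 1 = 1.
  i=1: a_1=3, p_1 = 3*11 + 1 = 34, q_1 = 3*1 + 0 = 3.
  i=2: a_2=9, p_2 = 9*34 + 11 = 317, q_2 = 9*3 + 1 = 28.
  i=3: a_3=6, p_3 = 6*317 + 34 = 1936, q_3 = 6*28 + 3 = 171.
  i=4: a_4=9, p_4 = 9*1936 + 317 = 17741, q_4 = 9*171 + 28 = 1567.
  i=5: a_5=6, p_5 = 6*17741 + 1936 = 108382, q_5 = 6*1567 + 171 = 9573.
  i=6: a_6=2, p_6 = 2*108382 + 17741 = 234505, q_6 = 2*9573 + 1567 = 20713.

11/1, 34/3, 317/28, 1936/171, 17741/1567, 108382/9573, 234505/20713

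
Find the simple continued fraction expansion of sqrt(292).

Write x_i = (sqrt(292) + m_i)/d_i with (m_0, d_0) = (0, 1). a_0 = floor(sqrt(292)) = 17, since 17^2 = 289 <= 292 < 324 = 18^2.
Iterate m_{i+1} = d_i*a_i - m_i, d_{i+1} = (292 - m_{i+1}^2)/d_i, a_{i+1} = floor((a_0 + m_{i+1})/d_{i+1}):
  m_1 = 1*17 - 0 = 17, d_1 = (292 - 17^2)/1 = 3/1 = 3, a_1 = floor((17 + 17)/3) = 11.
  m_2 = 3*11 - 17 = 16, d_2 = (292 - 16^2)/3 = 36/3 = 12, a_2 = floor((17 + 16)/12) = 2.
  m_3 = 12*2 - 16 = 8, d_3 = (292 - 8^2)/12 = 228/12 = 19, a_3 = floor((17 + 8)/19) = 1.
  m_4 = 19*1 - 8 = 11, d_4 = (292 - 11^2)/19 = 171/19 = 9, a_4 = floor((17 + 11)/9) = 3.
  m_5 = 9*3 - 11 = 16, d_5 = (292 - 16^2)/9 = 36/9 = 4, a_5 = floor((17 + 16)/4) = 8.
  m_6 = 4*8 - 16 = 16, d_6 = (292 - 16^2)/4 = 36/4 = 9, a_6 = floor((17 + 16)/9) = 3.
  m_7 = 9*3 - 16 = 11, d_7 = (292 - 11^2)/9 = 171/9 = 19, a_7 = floor((17 + 11)/19) = 1.
  m_8 = 19*1 - 11 = 8, d_8 = (292 - 8^2)/19 = 228/19 = 12, a_8 = floor((17 + 8)/12) = 2.
  m_9 = 12*2 - 8 = 16, d_9 = (292 - 16^2)/12 = 36/12 = 3, a_9 = floor((17 + 16)/3) = 11.
  m_10 = 3*11 - 16 = 17, d_10 = (292 - 17^2)/3 = 3/3 = 1, a_10 = floor((17 + 17)/1) = 34.
  m_11 = 1*34 - 17 = 17, d_11 = (292 - 17^2)/1 = 3/1 = 3: (m_11, d_11) = (m_1, d_1) = (17, 3), so from here the quotients repeat a_1, ..., a_10; the period length is 10.
Hence the expansion of sqrt(292) is a_0 = 17 followed by the repeating block 11, 2, 1, 3, 8, 3, 1, 2, 11, 34 (period 10).

[17; (11, 2, 1, 3, 8, 3, 1, 2, 11, 34)]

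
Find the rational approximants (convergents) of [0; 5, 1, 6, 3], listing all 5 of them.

0/1, 1/5, 1/6, 7/41, 22/129

Using the convergent recurrence p_i = a_i*p_{i-1} + p_{i-2}, q_i = a_i*q_{i-1} + q_{i-2} with p_{-2}=0, p_{-1}=1, q_{-2}=1, q_{-1}=0:
  i=0: a_0=0, p_0 = 0*1 + 0 = 0, q_0 = 0*0 + 1 = 1.
  i=1: a_1=5, p_1 = 5*0 + 1 = 1, q_1 = 5*1 + 0 = 5.
  i=2: a_2=1, p_2 = 1*1 + 0 = 1, q_2 = 1*5 + 1 = 6.
  i=3: a_3=6, p_3 = 6*1 + 1 = 7, q_3 = 6*6 + 5 = 41.
  i=4: a_4=3, p_4 = 3*7 + 1 = 22, q_4 = 3*41 + 6 = 129.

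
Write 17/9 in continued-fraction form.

[1; 1, 8]

Run the Euclidean algorithm on 17 and 9; the successive quotients are the partial quotients a_0, a_1, ... (each step inverts the fractional part left over by the previous one):
  17 = 1*9 + 8, so a_0 = 1.
  9 = 1*8 + 1, so a_1 = 1.
  8 = 8*1 + 0, so a_2 = 8.
The remainder reaches 0 after 3 divisions, so the expansion has 3 partial quotients, read off in order.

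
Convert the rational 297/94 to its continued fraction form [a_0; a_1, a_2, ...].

Run the Euclidean algorithm on 297 and 94; the successive quotients are the partial quotients a_0, a_1, ... (each step inverts the fractional part left over by the previous one):
  297 = 3*94 + 15, so a_0 = 3.
  94 = 6*15 + 4, so a_1 = 6.
  15 = 3*4 + 3, so a_2 = 3.
  4 = 1*3 + 1, so a_3 = 1.
  3 = 3*1 + 0, so a_4 = 3.
The remainder reaches 0 after 5 divisions, so the expansion has 5 partial quotients, read off in order.

[3; 6, 3, 1, 3]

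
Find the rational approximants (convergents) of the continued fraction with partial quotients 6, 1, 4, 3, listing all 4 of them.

Using the convergent recurrence p_i = a_i*p_{i-1} + p_{i-2}, q_i = a_i*q_{i-1} + q_{i-2} with p_{-2}=0, p_{-1}=1, q_{-2}=1, q_{-1}=0:
  i=0: a_0=6, p_0 = 6*1 + 0 = 6, q_0 = 6*0 + 1 = 1.
  i=1: a_1=1, p_1 = 1*6 + 1 = 7, q_1 = 1*1 + 0 = 1.
  i=2: a_2=4, p_2 = 4*7 + 6 = 34, q_2 = 4*1 + 1 = 5.
  i=3: a_3=3, p_3 = 3*34 + 7 = 109, q_3 = 3*5 + 1 = 16.

6/1, 7/1, 34/5, 109/16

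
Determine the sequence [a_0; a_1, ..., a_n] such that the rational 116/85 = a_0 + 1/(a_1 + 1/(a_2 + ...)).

[1; 2, 1, 2, 1, 7]

Run the Euclidean algorithm on 116 and 85; the successive quotients are the partial quotients a_0, a_1, ... (each step inverts the fractional part left over by the previous one):
  116 = 1*85 + 31, so a_0 = 1.
  85 = 2*31 + 23, so a_1 = 2.
  31 = 1*23 + 8, so a_2 = 1.
  23 = 2*8 + 7, so a_3 = 2.
  8 = 1*7 + 1, so a_4 = 1.
  7 = 7*1 + 0, so a_5 = 7.
The remainder reaches 0 after 6 divisions, so the expansion has 6 partial quotients, read off in order.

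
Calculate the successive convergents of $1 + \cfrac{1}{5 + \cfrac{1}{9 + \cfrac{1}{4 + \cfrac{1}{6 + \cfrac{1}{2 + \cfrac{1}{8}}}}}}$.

1/1, 6/5, 55/46, 226/189, 1411/1180, 3048/2549, 25795/21572

Using the convergent recurrence p_i = a_i*p_{i-1} + p_{i-2}, q_i = a_i*q_{i-1} + q_{i-2} with p_{-2}=0, p_{-1}=1, q_{-2}=1, q_{-1}=0:
  i=0: a_0=1, p_0 = 1*1 + 0 = 1, q_0 = 1*0 + 1 = 1.
  i=1: a_1=5, p_1 = 5*1 + 1 = 6, q_1 = 5*1 + 0 = 5.
  i=2: a_2=9, p_2 = 9*6 + 1 = 55, q_2 = 9*5 + 1 = 46.
  i=3: a_3=4, p_3 = 4*55 + 6 = 226, q_3 = 4*46 + 5 = 189.
  i=4: a_4=6, p_4 = 6*226 + 55 = 1411, q_4 = 6*189 + 46 = 1180.
  i=5: a_5=2, p_5 = 2*1411 + 226 = 3048, q_5 = 2*1180 + 189 = 2549.
  i=6: a_6=8, p_6 = 8*3048 + 1411 = 25795, q_6 = 8*2549 + 1180 = 21572.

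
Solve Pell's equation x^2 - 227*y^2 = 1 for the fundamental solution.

First expand sqrt(227) as a continued fraction. With x_i = (sqrt(227) + m_i)/d_i and (m_0, d_0) = (0, 1): a_0 = floor(sqrt(227)) = 15, since 15^2 = 225 <= 227 < 256 = 16^2.
Iterate m_{i+1} = d_i*a_i - m_i, d_{i+1} = (227 - m_{i+1}^2)/d_i, a_{i+1} = floor((a_0 + m_{i+1})/d_{i+1}):
  m_1 = 1*15 - 0 = 15, d_1 = (227 - 15^2)/1 = 2/1 = 2, a_1 = floor((15 + 15)/2) = 15.
  m_2 = 2*15 - 15 = 15, d_2 = (227 - 15^2)/2 = 2/2 = 1, a_2 = floor((15 + 15)/1) = 30.
  m_3 = 1*30 - 15 = 15, d_3 = (227 - 15^2)/1 = 2/1 = 2: (m_3, d_3) = (m_1, d_1) = (15, 2), so from here the quotients repeat a_1, a_2; the period length is 2.
So sqrt(227) = [15; (15, 30)] with period length k = 2.
k is even, so the fundamental solution of x^2 - 227y^2 = 1 is (p_{k-1}, q_{k-1}) = (p_1, q_1); compute convergents through index 1.
Convergents (p_i = a_i*p_{i-1} + p_{i-2}, q_i = a_i*q_{i-1} + q_{i-2} with p_{-2}=0, p_{-1}=1, q_{-2}=1, q_{-1}=0):
  i=0: a_0=15, p_0 = 15*1 + 0 = 15, q_0 = 15*0 + 1 = 1.
  i=1: a_1=15, p_1 = 15*15 + 1 = 226, q_1 = 15*1 + 0 = 15.
Check: 226^2 - 227*15^2 = 51076 - 51075 = 1, so (x, y) = (226, 15) solves the equation, and by the theorem it is the least positive solution.

(x, y) = (226, 15)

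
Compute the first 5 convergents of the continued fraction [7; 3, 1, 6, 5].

7/1, 22/3, 29/4, 196/27, 1009/139

Using the convergent recurrence p_i = a_i*p_{i-1} + p_{i-2}, q_i = a_i*q_{i-1} + q_{i-2} with p_{-2}=0, p_{-1}=1, q_{-2}=1, q_{-1}=0:
  i=0: a_0=7, p_0 = 7*1 + 0 = 7, q_0 = 7*0 + 1 = 1.
  i=1: a_1=3, p_1 = 3*7 + 1 = 22, q_1 = 3*1 + 0 = 3.
  i=2: a_2=1, p_2 = 1*22 + 7 = 29, q_2 = 1*3 + 1 = 4.
  i=3: a_3=6, p_3 = 6*29 + 22 = 196, q_3 = 6*4 + 3 = 27.
  i=4: a_4=5, p_4 = 5*196 + 29 = 1009, q_4 = 5*27 + 4 = 139.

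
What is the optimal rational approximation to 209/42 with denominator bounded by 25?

124/25

Expand x = 209/42 as a continued fraction with the Euclidean algorithm:
  209 = 4*42 + 41, so a_0 = 4.
  42 = 1*41 + 1, so a_1 = 1.
  41 = 41*1 + 0, so a_2 = 41.
so x = [4; 1, 41].
Convergents (p_i = a_i*p_{i-1} + p_{i-2}, q_i = a_i*q_{i-1} + q_{i-2} with p_{-2}=0, p_{-1}=1, q_{-2}=1, q_{-1}=0), until the denominator exceeds 25:
  i=0: a_0=4, p_0 = 4*1 + 0 = 4, q_0 = 4*0 + 1 = 1.
  i=1: a_1=1, p_1 = 1*4 + 1 = 5, q_1 = 1*1 + 0 = 1.
  i=2: a_2=41, p_2 = 41*5 + 4 = 209, q_2 = 41*1 + 1 = 42.
q_2 = 42 > 25, so the last convergent with denominator <= 25 is p_1/q_1 = 5/1.
The closest fraction with denominator <= 25 is either p_1/q_1 or the intermediate fraction (k*p_1 + p_0)/(k*q_1 + q_0) with the largest k >= 1 whose denominator stays <= 25; these approach x as k grows, and every other convergent or intermediate fraction in range is farther away.
Largest k: floor((25 - q_0)/q_1) = floor((25 - 1)/1) = 24.
That gives (24*5 + 4)/(24*1 + 1) = 124/25.
Compare the errors: |x - 5/1| = |209*1 - 5*42|/(42*1) = 1/42, and |x - 124/25| = |209*25 - 124*42|/(42*25) = 17/1050.
Cross-multiplying, 17*42 = 714 < 1050 = 1*1050, so 17/1050 is smaller: the intermediate fraction 124/25 is closer to x than 5/1.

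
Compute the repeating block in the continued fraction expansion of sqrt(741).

[27; (4, 1, 1, 13, 18, 13, 1, 1, 4, 54)]

Write x_i = (sqrt(741) + m_i)/d_i with (m_0, d_0) = (0, 1). a_0 = floor(sqrt(741)) = 27, since 27^2 = 729 <= 741 < 784 = 28^2.
Iterate m_{i+1} = d_i*a_i - m_i, d_{i+1} = (741 - m_{i+1}^2)/d_i, a_{i+1} = floor((a_0 + m_{i+1})/d_{i+1}):
  m_1 = 1*27 - 0 = 27, d_1 = (741 - 27^2)/1 = 12/1 = 12, a_1 = floor((27 + 27)/12) = 4.
  m_2 = 12*4 - 27 = 21, d_2 = (741 - 21^2)/12 = 300/12 = 25, a_2 = floor((27 + 21)/25) = 1.
  m_3 = 25*1 - 21 = 4, d_3 = (741 - 4^2)/25 = 725/25 = 29, a_3 = floor((27 + 4)/29) = 1.
  m_4 = 29*1 - 4 = 25, d_4 = (741 - 25^2)/29 = 116/29 = 4, a_4 = floor((27 + 25)/4) = 13.
  m_5 = 4*13 - 25 = 27, d_5 = (741 - 27^2)/4 = 12/4 = 3, a_5 = floor((27 + 27)/3) = 18.
  m_6 = 3*18 - 27 = 27, d_6 = (741 - 27^2)/3 = 12/3 = 4, a_6 = floor((27 + 27)/4) = 13.
  m_7 = 4*13 - 27 = 25, d_7 = (741 - 25^2)/4 = 116/4 = 29, a_7 = floor((27 + 25)/29) = 1.
  m_8 = 29*1 - 25 = 4, d_8 = (741 - 4^2)/29 = 725/29 = 25, a_8 = floor((27 + 4)/25) = 1.
  m_9 = 25*1 - 4 = 21, d_9 = (741 - 21^2)/25 = 300/25 = 12, a_9 = floor((27 + 21)/12) = 4.
  m_10 = 12*4 - 21 = 27, d_10 = (741 - 27^2)/12 = 12/12 = 1, a_10 = floor((27 + 27)/1) = 54.
  m_11 = 1*54 - 27 = 27, d_11 = (741 - 27^2)/1 = 12/1 = 12: (m_11, d_11) = (m_1, d_1) = (27, 12), so from here the quotients repeat a_1, ..., a_10; the period length is 10.
Hence the expansion of sqrt(741) is a_0 = 27 followed by the repeating block 4, 1, 1, 13, 18, 13, 1, 1, 4, 54 (period 10).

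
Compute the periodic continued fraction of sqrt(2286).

[47; (1, 4, 3, 10, 3, 4, 1, 94)]

Write x_i = (sqrt(2286) + m_i)/d_i with (m_0, d_0) = (0, 1). a_0 = floor(sqrt(2286)) = 47, since 47^2 = 2209 <= 2286 < 2304 = 48^2.
Iterate m_{i+1} = d_i*a_i - m_i, d_{i+1} = (2286 - m_{i+1}^2)/d_i, a_{i+1} = floor((a_0 + m_{i+1})/d_{i+1}):
  m_1 = 1*47 - 0 = 47, d_1 = (2286 - 47^2)/1 = 77/1 = 77, a_1 = floor((47 + 47)/77) = 1.
  m_2 = 77*1 - 47 = 30, d_2 = (2286 - 30^2)/77 = 1386/77 = 18, a_2 = floor((47 + 30)/18) = 4.
  m_3 = 18*4 - 30 = 42, d_3 = (2286 - 42^2)/18 = 522/18 = 29, a_3 = floor((47 + 42)/29) = 3.
  m_4 = 29*3 - 42 = 45, d_4 = (2286 - 45^2)/29 = 261/29 = 9, a_4 = floor((47 + 45)/9) = 10.
  m_5 = 9*10 - 45 = 45, d_5 = (2286 - 45^2)/9 = 261/9 = 29, a_5 = floor((47 + 45)/29) = 3.
  m_6 = 29*3 - 45 = 42, d_6 = (2286 - 42^2)/29 = 522/29 = 18, a_6 = floor((47 + 42)/18) = 4.
  m_7 = 18*4 - 42 = 30, d_7 = (2286 - 30^2)/18 = 1386/18 = 77, a_7 = floor((47 + 30)/77) = 1.
  m_8 = 77*1 - 30 = 47, d_8 = (2286 - 47^2)/77 = 77/77 = 1, a_8 = floor((47 + 47)/1) = 94.
  m_9 = 1*94 - 47 = 47, d_9 = (2286 - 47^2)/1 = 77/1 = 77: (m_9, d_9) = (m_1, d_1) = (47, 77), so from here the quotients repeat a_1, ..., a_8; the period length is 8.
Hence the expansion of sqrt(2286) is a_0 = 47 followed by the repeating block 1, 4, 3, 10, 3, 4, 1, 94 (period 8).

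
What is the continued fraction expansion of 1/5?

Run the Euclidean algorithm on 1 and 5; the successive quotients are the partial quotients a_0, a_1, ... (each step inverts the fractional part left over by the previous one):
  1 = 0*5 + 1, so a_0 = 0.
  5 = 5*1 + 0, so a_1 = 5.
The remainder reaches 0 after 2 divisions, so the expansion has 2 partial quotients, read off in order.

[0; 5]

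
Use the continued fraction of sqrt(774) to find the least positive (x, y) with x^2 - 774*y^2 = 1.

(x, y) = (10405, 374)

First expand sqrt(774) as a continued fraction. With x_i = (sqrt(774) + m_i)/d_i and (m_0, d_0) = (0, 1): a_0 = floor(sqrt(774)) = 27, since 27^2 = 729 <= 774 < 784 = 28^2.
Iterate m_{i+1} = d_i*a_i - m_i, d_{i+1} = (774 - m_{i+1}^2)/d_i, a_{i+1} = floor((a_0 + m_{i+1})/d_{i+1}):
  m_1 = 1*27 - 0 = 27, d_1 = (774 - 27^2)/1 = 45/1 = 45, a_1 = floor((27 + 27)/45) = 1.
  m_2 = 45*1 - 27 = 18, d_2 = (774 - 18^2)/45 = 450/45 = 10, a_2 = floor((27 + 18)/10) = 4.
  m_3 = 10*4 - 18 = 22, d_3 = (774 - 22^2)/10 = 290/10 = 29, a_3 = floor((27 + 22)/29) = 1.
  m_4 = 29*1 - 22 = 7, d_4 = (774 - 7^2)/29 = 725/29 = 25, a_4 = floor((27 + 7)/25) = 1.
  m_5 = 25*1 - 7 = 18, d_5 = (774 - 18^2)/25 = 450/25 = 18, a_5 = floor((27 + 18)/18) = 2.
  m_6 = 18*2 - 18 = 18, d_6 = (774 - 18^2)/18 = 450/18 = 25, a_6 = floor((27 + 18)/25) = 1.
  m_7 = 25*1 - 18 = 7, d_7 = (774 - 7^2)/25 = 725/25 = 29, a_7 = floor((27 + 7)/29) = 1.
  m_8 = 29*1 - 7 = 22, d_8 = (774 - 22^2)/29 = 290/29 = 10, a_8 = floor((27 + 22)/10) = 4.
  m_9 = 10*4 - 22 = 18, d_9 = (774 - 18^2)/10 = 450/10 = 45, a_9 = floor((27 + 18)/45) = 1.
  m_10 = 45*1 - 18 = 27, d_10 = (774 - 27^2)/45 = 45/45 = 1, a_10 = floor((27 + 27)/1) = 54.
  m_11 = 1*54 - 27 = 27, d_11 = (774 - 27^2)/1 = 45/1 = 45: (m_11, d_11) = (m_1, d_1) = (27, 45), so from here the quotients repeat a_1, ..., a_10; the period length is 10.
So sqrt(774) = [27; (1, 4, 1, 1, 2, 1, 1, 4, 1, 54)] with period length k = 10.
k is even, so the fundamental solution of x^2 - 774y^2 = 1 is (p_{k-1}, q_{k-1}) = (p_9, q_9); compute convergents through index 9.
Convergents (p_i = a_i*p_{i-1} + p_{i-2}, q_i = a_i*q_{i-1} + q_{i-2} with p_{-2}=0, p_{-1}=1, q_{-2}=1, q_{-1}=0):
  i=0: a_0=27, p_0 = 27*1 + 0 = 27, q_0 = 27*0 + 1 = 1.
  i=1: a_1=1, p_1 = 1*27 + 1 = 28, q_1 = 1*1 + 0 = 1.
  i=2: a_2=4, p_2 = 4*28 + 27 = 139, q_2 = 4*1 + 1 = 5.
  i=3: a_3=1, p_3 = 1*139 + 28 = 167, q_3 = 1*5 + 1 = 6.
  i=4: a_4=1, p_4 = 1*167 + 139 = 306, q_4 = 1*6 + 5 = 11.
  i=5: a_5=2, p_5 = 2*306 + 167 = 779, q_5 = 2*11 + 6 = 28.
  i=6: a_6=1, p_6 = 1*779 + 306 = 1085, q_6 = 1*28 + 11 = 39.
  i=7: a_7=1, p_7 = 1*1085 + 779 = 1864, q_7 = 1*39 + 28 = 67.
  i=8: a_8=4, p_8 = 4*1864 + 1085 = 8541, q_8 = 4*67 + 39 = 307.
  i=9: a_9=1, p_9 = 1*8541 + 1864 = 10405, q_9 = 1*307 + 67 = 374.
Check: 10405^2 - 774*374^2 = 108264025 - 108264024 = 1, so (x, y) = (10405, 374) solves the equation, and by the theorem it is the least positive solution.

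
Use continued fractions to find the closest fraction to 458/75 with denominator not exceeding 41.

171/28

Expand x = 458/75 as a continued fraction with the Euclidean algorithm:
  458 = 6*75 + 8, so a_0 = 6.
  75 = 9*8 + 3, so a_1 = 9.
  8 = 2*3 + 2, so a_2 = 2.
  3 = 1*2 + 1, so a_3 = 1.
  2 = 2*1 + 0, so a_4 = 2.
so x = [6; 9, 2, 1, 2].
Convergents (p_i = a_i*p_{i-1} + p_{i-2}, q_i = a_i*q_{i-1} + q_{i-2} with p_{-2}=0, p_{-1}=1, q_{-2}=1, q_{-1}=0), until the denominator exceeds 41:
  i=0: a_0=6, p_0 = 6*1 + 0 = 6, q_0 = 6*0 + 1 = 1.
  i=1: a_1=9, p_1 = 9*6 + 1 = 55, q_1 = 9*1 + 0 = 9.
  i=2: a_2=2, p_2 = 2*55 + 6 = 116, q_2 = 2*9 + 1 = 19.
  i=3: a_3=1, p_3 = 1*116 + 55 = 171, q_3 = 1*19 + 9 = 28.
  i=4: a_4=2, p_4 = 2*171 + 116 = 458, q_4 = 2*28 + 19 = 75.
q_4 = 75 > 41, so the last convergent with denominator <= 41 is p_3/q_3 = 171/28.
The closest fraction with denominator <= 41 is either p_3/q_3 or the intermediate fraction (k*p_3 + p_2)/(k*q_3 + q_2) with the largest k >= 1 whose denominator stays <= 41; these approach x as k grows, and every other convergent or intermediate fraction in range is farther away.
Largest k: floor((41 - q_2)/q_3) = floor((41 - 19)/28) = 0.
Since k = 0, no intermediate fraction beyond p_3/q_3 has denominator <= 41, so the convergent 171/28 is the closest (its error is |458*28 - 171*75|/(75*28) = 1/2100).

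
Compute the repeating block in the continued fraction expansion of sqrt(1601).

Write x_i = (sqrt(1601) + m_i)/d_i with (m_0, d_0) = (0, 1). a_0 = floor(sqrt(1601)) = 40, since 40^2 = 1600 <= 1601 < 1681 = 41^2.
Iterate m_{i+1} = d_i*a_i - m_i, d_{i+1} = (1601 - m_{i+1}^2)/d_i, a_{i+1} = floor((a_0 + m_{i+1})/d_{i+1}):
  m_1 = 1*40 - 0 = 40, d_1 = (1601 - 40^2)/1 = 1/1 = 1, a_1 = floor((40 + 40)/1) = 80.
  m_2 = 1*80 - 40 = 40, d_2 = (1601 - 40^2)/1 = 1/1 = 1: (m_2, d_2) = (m_1, d_1) = (40, 1), so from here the quotient a_1 repeats; the period length is 1.
Hence the expansion of sqrt(1601) is a_0 = 40 followed by the repeating block 80 (period 1).

[40; (80)]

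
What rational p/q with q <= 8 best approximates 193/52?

Expand x = 193/52 as a continued fraction with the Euclidean algorithm:
  193 = 3*52 + 37, so a_0 = 3.
  52 = 1*37 + 15, so a_1 = 1.
  37 = 2*15 + 7, so a_2 = 2.
  15 = 2*7 + 1, so a_3 = 2.
  7 = 7*1 + 0, so a_4 = 7.
so x = [3; 1, 2, 2, 7].
Convergents (p_i = a_i*p_{i-1} + p_{i-2}, q_i = a_i*q_{i-1} + q_{i-2} with p_{-2}=0, p_{-1}=1, q_{-2}=1, q_{-1}=0), until the denominator exceeds 8:
  i=0: a_0=3, p_0 = 3*1 + 0 = 3, q_0 = 3*0 + 1 = 1.
  i=1: a_1=1, p_1 = 1*3 + 1 = 4, q_1 = 1*1 + 0 = 1.
  i=2: a_2=2, p_2 = 2*4 + 3 = 11, q_2 = 2*1 + 1 = 3.
  i=3: a_3=2, p_3 = 2*11 + 4 = 26, q_3 = 2*3 + 1 = 7.
  i=4: a_4=7, p_4 = 7*26 + 11 = 193, q_4 = 7*7 + 3 = 52.
q_4 = 52 > 8, so the last convergent with denominator <= 8 is p_3/q_3 = 26/7.
The closest fraction with denominator <= 8 is either p_3/q_3 or the intermediate fraction (k*p_3 + p_2)/(k*q_3 + q_2) with the largest k >= 1 whose denominator stays <= 8; these approach x as k grows, and every other convergent or intermediate fraction in range is farther away.
Largest k: floor((8 - q_2)/q_3) = floor((8 - 3)/7) = 0.
Since k = 0, no intermediate fraction beyond p_3/q_3 has denominator <= 8, so the convergent 26/7 is the closest (its error is |193*7 - 26*52|/(52*7) = 1/364).

26/7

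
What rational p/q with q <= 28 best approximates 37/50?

20/27

Expand x = 37/50 as a continued fraction with the Euclidean algorithm:
  37 = 0*50 + 37, so a_0 = 0.
  50 = 1*37 + 13, so a_1 = 1.
  37 = 2*13 + 11, so a_2 = 2.
  13 = 1*11 + 2, so a_3 = 1.
  11 = 5*2 + 1, so a_4 = 5.
  2 = 2*1 + 0, so a_5 = 2.
so x = [0; 1, 2, 1, 5, 2].
Convergents (p_i = a_i*p_{i-1} + p_{i-2}, q_i = a_i*q_{i-1} + q_{i-2} with p_{-2}=0, p_{-1}=1, q_{-2}=1, q_{-1}=0), until the denominator exceeds 28:
  i=0: a_0=0, p_0 = 0*1 + 0 = 0, q_0 = 0*0 + 1 = 1.
  i=1: a_1=1, p_1 = 1*0 + 1 = 1, q_1 = 1*1 + 0 = 1.
  i=2: a_2=2, p_2 = 2*1 + 0 = 2, q_2 = 2*1 + 1 = 3.
  i=3: a_3=1, p_3 = 1*2 + 1 = 3, q_3 = 1*3 + 1 = 4.
  i=4: a_4=5, p_4 = 5*3 + 2 = 17, q_4 = 5*4 + 3 = 23.
  i=5: a_5=2, p_5 = 2*17 + 3 = 37, q_5 = 2*23 + 4 = 50.
q_5 = 50 > 28, so the last convergent with denominator <= 28 is p_4/q_4 = 17/23.
The closest fraction with denominator <= 28 is either p_4/q_4 or the intermediate fraction (k*p_4 + p_3)/(k*q_4 + q_3) with the largest k >= 1 whose denominator stays <= 28; these approach x as k grows, and every other convergent or intermediate fraction in range is farther away.
Largest k: floor((28 - q_3)/q_4) = floor((28 - 4)/23) = 1.
That gives (1*17 + 3)/(1*23 + 4) = 20/27.
Compare the errors: |x - 17/23| = |37*23 - 17*50|/(50*23) = 1/1150, and |x - 20/27| = |37*27 - 20*50|/(50*27) = 1/1350.
Cross-multiplying, 1*1150 = 1150 < 1350 = 1*1350, so 1/1350 is smaller: the intermediate fraction 20/27 is closer to x than 17/23.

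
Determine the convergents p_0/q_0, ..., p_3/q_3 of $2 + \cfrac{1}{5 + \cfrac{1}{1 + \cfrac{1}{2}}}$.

2/1, 11/5, 13/6, 37/17

Using the convergent recurrence p_i = a_i*p_{i-1} + p_{i-2}, q_i = a_i*q_{i-1} + q_{i-2} with p_{-2}=0, p_{-1}=1, q_{-2}=1, q_{-1}=0:
  i=0: a_0=2, p_0 = 2*1 + 0 = 2, q_0 = 2*0 + 1 = 1.
  i=1: a_1=5, p_1 = 5*2 + 1 = 11, q_1 = 5*1 + 0 = 5.
  i=2: a_2=1, p_2 = 1*11 + 2 = 13, q_2 = 1*5 + 1 = 6.
  i=3: a_3=2, p_3 = 2*13 + 11 = 37, q_3 = 2*6 + 5 = 17.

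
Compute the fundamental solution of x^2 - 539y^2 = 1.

First expand sqrt(539) as a continued fraction. With x_i = (sqrt(539) + m_i)/d_i and (m_0, d_0) = (0, 1): a_0 = floor(sqrt(539)) = 23, since 23^2 = 529 <= 539 < 576 = 24^2.
Iterate m_{i+1} = d_i*a_i - m_i, d_{i+1} = (539 - m_{i+1}^2)/d_i, a_{i+1} = floor((a_0 + m_{i+1})/d_{i+1}):
  m_1 = 1*23 - 0 = 23, d_1 = (539 - 23^2)/1 = 10/1 = 10, a_1 = floor((23 + 23)/10) = 4.
  m_2 = 10*4 - 23 = 17, d_2 = (539 - 17^2)/10 = 250/10 = 25, a_2 = floor((23 + 17)/25) = 1.
  m_3 = 25*1 - 17 = 8, d_3 = (539 - 8^2)/25 = 475/25 = 19, a_3 = floor((23 + 8)/19) = 1.
  m_4 = 19*1 - 8 = 11, d_4 = (539 - 11^2)/19 = 418/19 = 22, a_4 = floor((23 + 11)/22) = 1.
  m_5 = 22*1 - 11 = 11, d_5 = (539 - 11^2)/22 = 418/22 = 19, a_5 = floor((23 + 11)/19) = 1.
  m_6 = 19*1 - 11 = 8, d_6 = (539 - 8^2)/19 = 475/19 = 25, a_6 = floor((23 + 8)/25) = 1.
  m_7 = 25*1 - 8 = 17, d_7 = (539 - 17^2)/25 = 250/25 = 10, a_7 = floor((23 + 17)/10) = 4.
  m_8 = 10*4 - 17 = 23, d_8 = (539 - 23^2)/10 = 10/10 = 1, a_8 = floor((23 + 23)/1) = 46.
  m_9 = 1*46 - 23 = 23, d_9 = (539 - 23^2)/1 = 10/1 = 10: (m_9, d_9) = (m_1, d_1) = (23, 10), so from here the quotients repeat a_1, ..., a_8; the period length is 8.
So sqrt(539) = [23; (4, 1, 1, 1, 1, 1, 4, 46)] with period length k = 8.
k is even, so the fundamental solution of x^2 - 539y^2 = 1 is (p_{k-1}, q_{k-1}) = (p_7, q_7); compute convergents through index 7.
Convergents (p_i = a_i*p_{i-1} + p_{i-2}, q_i = a_i*q_{i-1} + q_{i-2} with p_{-2}=0, p_{-1}=1, q_{-2}=1, q_{-1}=0):
  i=0: a_0=23, p_0 = 23*1 + 0 = 23, q_0 = 23*0 + 1 = 1.
  i=1: a_1=4, p_1 = 4*23 + 1 = 93, q_1 = 4*1 + 0 = 4.
  i=2: a_2=1, p_2 = 1*93 + 23 = 116, q_2 = 1*4 + 1 = 5.
  i=3: a_3=1, p_3 = 1*116 + 93 = 209, q_3 = 1*5 + 4 = 9.
  i=4: a_4=1, p_4 = 1*209 + 116 = 325, q_4 = 1*9 + 5 = 14.
  i=5: a_5=1, p_5 = 1*325 + 209 = 534, q_5 = 1*14 + 9 = 23.
  i=6: a_6=1, p_6 = 1*534 + 325 = 859, q_6 = 1*23 + 14 = 37.
  i=7: a_7=4, p_7 = 4*859 + 534 = 3970, q_7 = 4*37 + 23 = 171.
Check: 3970^2 - 539*171^2 = 15760900 - 15760899 = 1, so (x, y) = (3970, 171) solves the equation, and by the theorem it is the least positive solution.

(x, y) = (3970, 171)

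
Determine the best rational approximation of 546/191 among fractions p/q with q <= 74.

Expand x = 546/191 as a continued fraction with the Euclidean algorithm:
  546 = 2*191 + 164, so a_0 = 2.
  191 = 1*164 + 27, so a_1 = 1.
  164 = 6*27 + 2, so a_2 = 6.
  27 = 13*2 + 1, so a_3 = 13.
  2 = 2*1 + 0, so a_4 = 2.
so x = [2; 1, 6, 13, 2].
Convergents (p_i = a_i*p_{i-1} + p_{i-2}, q_i = a_i*q_{i-1} + q_{i-2} with p_{-2}=0, p_{-1}=1, q_{-2}=1, q_{-1}=0), until the denominator exceeds 74:
  i=0: a_0=2, p_0 = 2*1 + 0 = 2, q_0 = 2*0 + 1 = 1.
  i=1: a_1=1, p_1 = 1*2 + 1 = 3, q_1 = 1*1 + 0 = 1.
  i=2: a_2=6, p_2 = 6*3 + 2 = 20, q_2 = 6*1 + 1 = 7.
  i=3: a_3=13, p_3 = 13*20 + 3 = 263, q_3 = 13*7 + 1 = 92.
q_3 = 92 > 74, so the last convergent with denominator <= 74 is p_2/q_2 = 20/7.
The closest fraction with denominator <= 74 is either p_2/q_2 or the intermediate fraction (k*p_2 + p_1)/(k*q_2 + q_1) with the largest k >= 1 whose denominator stays <= 74; these approach x as k grows, and every other convergent or intermediate fraction in range is farther away.
Largest k: floor((74 - q_1)/q_2) = floor((74 - 1)/7) = 10.
That gives (10*20 + 3)/(10*7 + 1) = 203/71.
Compare the errors: |x - 20/7| = |546*7 - 20*191|/(191*7) = 2/1337, and |x - 203/71| = |546*71 - 203*191|/(191*71) = 7/13561.
Cross-multiplying, 7*1337 = 9359 < 27122 = 2*13561, so 7/13561 is smaller: the intermediate fraction 203/71 is closer to x than 20/7.

203/71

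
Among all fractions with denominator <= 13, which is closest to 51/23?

Expand x = 51/23 as a continued fraction with the Euclidean algorithm:
  51 = 2*23 + 5, so a_0 = 2.
  23 = 4*5 + 3, so a_1 = 4.
  5 = 1*3 + 2, so a_2 = 1.
  3 = 1*2 + 1, so a_3 = 1.
  2 = 2*1 + 0, so a_4 = 2.
so x = [2; 4, 1, 1, 2].
Convergents (p_i = a_i*p_{i-1} + p_{i-2}, q_i = a_i*q_{i-1} + q_{i-2} with p_{-2}=0, p_{-1}=1, q_{-2}=1, q_{-1}=0), until the denominator exceeds 13:
  i=0: a_0=2, p_0 = 2*1 + 0 = 2, q_0 = 2*0 + 1 = 1.
  i=1: a_1=4, p_1 = 4*2 + 1 = 9, q_1 = 4*1 + 0 = 4.
  i=2: a_2=1, p_2 = 1*9 + 2 = 11, q_2 = 1*4 + 1 = 5.
  i=3: a_3=1, p_3 = 1*11 + 9 = 20, q_3 = 1*5 + 4 = 9.
  i=4: a_4=2, p_4 = 2*20 + 11 = 51, q_4 = 2*9 + 5 = 23.
q_4 = 23 > 13, so the last convergent with denominator <= 13 is p_3/q_3 = 20/9.
The closest fraction with denominator <= 13 is either p_3/q_3 or the intermediate fraction (k*p_3 + p_2)/(k*q_3 + q_2) with the largest k >= 1 whose denominator stays <= 13; these approach x as k grows, and every other convergent or intermediate fraction in range is farther away.
Largest k: floor((13 - q_2)/q_3) = floor((13 - 5)/9) = 0.
Since k = 0, no intermediate fraction beyond p_3/q_3 has denominator <= 13, so the convergent 20/9 is the closest (its error is |51*9 - 20*23|/(23*9) = 1/207).

20/9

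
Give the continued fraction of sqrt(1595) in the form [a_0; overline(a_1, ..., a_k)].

Write x_i = (sqrt(1595) + m_i)/d_i with (m_0, d_0) = (0, 1). a_0 = floor(sqrt(1595)) = 39, since 39^2 = 1521 <= 1595 < 1600 = 40^2.
Iterate m_{i+1} = d_i*a_i - m_i, d_{i+1} = (1595 - m_{i+1}^2)/d_i, a_{i+1} = floor((a_0 + m_{i+1})/d_{i+1}):
  m_1 = 1*39 - 0 = 39, d_1 = (1595 - 39^2)/1 = 74/1 = 74, a_1 = floor((39 + 39)/74) = 1.
  m_2 = 74*1 - 39 = 35, d_2 = (1595 - 35^2)/74 = 370/74 = 5, a_2 = floor((39 + 35)/5) = 14.
  m_3 = 5*14 - 35 = 35, d_3 = (1595 - 35^2)/5 = 370/5 = 74, a_3 = floor((39 + 35)/74) = 1.
  m_4 = 74*1 - 35 = 39, d_4 = (1595 - 39^2)/74 = 74/74 = 1, a_4 = floor((39 + 39)/1) = 78.
  m_5 = 1*78 - 39 = 39, d_5 = (1595 - 39^2)/1 = 74/1 = 74: (m_5, d_5) = (m_1, d_1) = (39, 74), so from here the quotients repeat a_1, ..., a_4; the period length is 4.
Hence the expansion of sqrt(1595) is a_0 = 39 followed by the repeating block 1, 14, 1, 78 (period 4).

[39; overline(1, 14, 1, 78)]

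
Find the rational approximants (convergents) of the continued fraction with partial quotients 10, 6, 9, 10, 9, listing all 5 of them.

10/1, 61/6, 559/55, 5651/556, 51418/5059

Using the convergent recurrence p_i = a_i*p_{i-1} + p_{i-2}, q_i = a_i*q_{i-1} + q_{i-2} with p_{-2}=0, p_{-1}=1, q_{-2}=1, q_{-1}=0:
  i=0: a_0=10, p_0 = 10*1 + 0 = 10, q_0 = 10*0 + 1 = 1.
  i=1: a_1=6, p_1 = 6*10 + 1 = 61, q_1 = 6*1 + 0 = 6.
  i=2: a_2=9, p_2 = 9*61 + 10 = 559, q_2 = 9*6 + 1 = 55.
  i=3: a_3=10, p_3 = 10*559 + 61 = 5651, q_3 = 10*55 + 6 = 556.
  i=4: a_4=9, p_4 = 9*5651 + 559 = 51418, q_4 = 9*556 + 55 = 5059.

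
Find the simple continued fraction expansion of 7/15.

Run the Euclidean algorithm on 7 and 15; the successive quotients are the partial quotients a_0, a_1, ... (each step inverts the fractional part left over by the previous one):
  7 = 0*15 + 7, so a_0 = 0.
  15 = 2*7 + 1, so a_1 = 2.
  7 = 7*1 + 0, so a_2 = 7.
The remainder reaches 0 after 3 divisions, so the expansion has 3 partial quotients, read off in order.

[0; 2, 7]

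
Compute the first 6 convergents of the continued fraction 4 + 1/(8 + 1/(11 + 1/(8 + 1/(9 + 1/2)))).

4/1, 33/8, 367/89, 2969/720, 27088/6569, 57145/13858

Using the convergent recurrence p_i = a_i*p_{i-1} + p_{i-2}, q_i = a_i*q_{i-1} + q_{i-2} with p_{-2}=0, p_{-1}=1, q_{-2}=1, q_{-1}=0:
  i=0: a_0=4, p_0 = 4*1 + 0 = 4, q_0 = 4*0 + 1 = 1.
  i=1: a_1=8, p_1 = 8*4 + 1 = 33, q_1 = 8*1 + 0 = 8.
  i=2: a_2=11, p_2 = 11*33 + 4 = 367, q_2 = 11*8 + 1 = 89.
  i=3: a_3=8, p_3 = 8*367 + 33 = 2969, q_3 = 8*89 + 8 = 720.
  i=4: a_4=9, p_4 = 9*2969 + 367 = 27088, q_4 = 9*720 + 89 = 6569.
  i=5: a_5=2, p_5 = 2*27088 + 2969 = 57145, q_5 = 2*6569 + 720 = 13858.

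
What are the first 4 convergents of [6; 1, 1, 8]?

Using the convergent recurrence p_i = a_i*p_{i-1} + p_{i-2}, q_i = a_i*q_{i-1} + q_{i-2} with p_{-2}=0, p_{-1}=1, q_{-2}=1, q_{-1}=0:
  i=0: a_0=6, p_0 = 6*1 + 0 = 6, q_0 = 6*0 + 1 = 1.
  i=1: a_1=1, p_1 = 1*6 + 1 = 7, q_1 = 1*1 + 0 = 1.
  i=2: a_2=1, p_2 = 1*7 + 6 = 13, q_2 = 1*1 + 1 = 2.
  i=3: a_3=8, p_3 = 8*13 + 7 = 111, q_3 = 8*2 + 1 = 17.

6/1, 7/1, 13/2, 111/17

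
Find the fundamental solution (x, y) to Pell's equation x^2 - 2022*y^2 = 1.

(x, y) = (1349, 30)

First expand sqrt(2022) as a continued fraction. With x_i = (sqrt(2022) + m_i)/d_i and (m_0, d_0) = (0, 1): a_0 = floor(sqrt(2022)) = 44, since 44^2 = 1936 <= 2022 < 2025 = 45^2.
Iterate m_{i+1} = d_i*a_i - m_i, d_{i+1} = (2022 - m_{i+1}^2)/d_i, a_{i+1} = floor((a_0 + m_{i+1})/d_{i+1}):
  m_1 = 1*44 - 0 = 44, d_1 = (2022 - 44^2)/1 = 86/1 = 86, a_1 = floor((44 + 44)/86) = 1.
  m_2 = 86*1 - 44 = 42, d_2 = (2022 - 42^2)/86 = 258/86 = 3, a_2 = floor((44 + 42)/3) = 28.
  m_3 = 3*28 - 42 = 42, d_3 = (2022 - 42^2)/3 = 258/3 = 86, a_3 = floor((44 + 42)/86) = 1.
  m_4 = 86*1 - 42 = 44, d_4 = (2022 - 44^2)/86 = 86/86 = 1, a_4 = floor((44 + 44)/1) = 88.
  m_5 = 1*88 - 44 = 44, d_5 = (2022 - 44^2)/1 = 86/1 = 86: (m_5, d_5) = (m_1, d_1) = (44, 86), so from here the quotients repeat a_1, ..., a_4; the period length is 4.
So sqrt(2022) = [44; (1, 28, 1, 88)] with period length k = 4.
k is even, so the fundamental solution of x^2 - 2022y^2 = 1 is (p_{k-1}, q_{k-1}) = (p_3, q_3); compute convergents through index 3.
Convergents (p_i = a_i*p_{i-1} + p_{i-2}, q_i = a_i*q_{i-1} + q_{i-2} with p_{-2}=0, p_{-1}=1, q_{-2}=1, q_{-1}=0):
  i=0: a_0=44, p_0 = 44*1 + 0 = 44, q_0 = 44*0 + 1 = 1.
  i=1: a_1=1, p_1 = 1*44 + 1 = 45, q_1 = 1*1 + 0 = 1.
  i=2: a_2=28, p_2 = 28*45 + 44 = 1304, q_2 = 28*1 + 1 = 29.
  i=3: a_3=1, p_3 = 1*1304 + 45 = 1349, q_3 = 1*29 + 1 = 30.
Check: 1349^2 - 2022*30^2 = 1819801 - 1819800 = 1, so (x, y) = (1349, 30) solves the equation, and by the theorem it is the least positive solution.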